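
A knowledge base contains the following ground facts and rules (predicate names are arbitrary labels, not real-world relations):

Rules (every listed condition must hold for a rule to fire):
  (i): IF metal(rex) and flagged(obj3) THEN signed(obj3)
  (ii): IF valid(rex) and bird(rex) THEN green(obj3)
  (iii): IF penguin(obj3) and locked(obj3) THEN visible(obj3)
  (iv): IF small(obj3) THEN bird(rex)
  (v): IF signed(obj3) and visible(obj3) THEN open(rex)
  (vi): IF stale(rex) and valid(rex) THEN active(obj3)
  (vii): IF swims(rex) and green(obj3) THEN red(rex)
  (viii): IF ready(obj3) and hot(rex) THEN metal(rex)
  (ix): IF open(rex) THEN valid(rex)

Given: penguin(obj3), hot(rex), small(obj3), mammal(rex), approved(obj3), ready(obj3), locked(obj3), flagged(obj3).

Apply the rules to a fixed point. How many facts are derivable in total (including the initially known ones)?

15

[1] (iii) [IF penguin(obj3) and locked(obj3) THEN visible(obj3)]; (iv) [IF small(obj3) THEN bird(rex)]; (viii) [IF ready(obj3) and hot(rex) THEN metal(rex)]. ⇒ new: visible(obj3), bird(rex), metal(rex).
[2] (i) [IF metal(rex) and flagged(obj3) THEN signed(obj3)]. ⇒ new: signed(obj3).
[3] (v) [IF signed(obj3) and visible(obj3) THEN open(rex)]. ⇒ new: open(rex).
[4] (ix) [IF open(rex) THEN valid(rex)]. ⇒ new: valid(rex).
[5] (ii) [IF valid(rex) and bird(rex) THEN green(obj3)]. ⇒ new: green(obj3).
Closure: {approved(obj3), bird(rex), flagged(obj3), green(obj3), hot(rex), locked(obj3), mammal(rex), metal(rex), open(rex), penguin(obj3), ready(obj3), signed(obj3), small(obj3), valid(rex), visible(obj3)} — 15 facts.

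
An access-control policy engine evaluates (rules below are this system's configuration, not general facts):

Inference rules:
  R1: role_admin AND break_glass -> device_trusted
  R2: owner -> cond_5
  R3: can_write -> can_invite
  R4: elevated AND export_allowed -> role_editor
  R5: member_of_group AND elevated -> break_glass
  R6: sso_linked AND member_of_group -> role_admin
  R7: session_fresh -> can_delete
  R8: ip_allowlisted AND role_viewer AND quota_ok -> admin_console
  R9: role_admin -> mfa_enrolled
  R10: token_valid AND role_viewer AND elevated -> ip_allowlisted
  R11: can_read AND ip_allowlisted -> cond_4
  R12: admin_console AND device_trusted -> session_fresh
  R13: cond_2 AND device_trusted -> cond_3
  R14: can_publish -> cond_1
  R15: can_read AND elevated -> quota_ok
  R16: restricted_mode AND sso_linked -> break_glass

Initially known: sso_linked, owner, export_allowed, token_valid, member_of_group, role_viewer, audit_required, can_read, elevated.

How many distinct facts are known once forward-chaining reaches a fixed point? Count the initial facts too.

21

Round 1 fires R2, R4, R5, R6, R10, R15, giving cond_5, role_editor, break_glass, role_admin, ip_allowlisted, quota_ok.
Round 2 fires R1, R8, R9, R11, giving device_trusted, admin_console, mfa_enrolled, cond_4.
Round 3 fires R12, giving session_fresh.
Round 4 fires R7, giving can_delete.
Closure: {admin_console, audit_required, break_glass, can_delete, can_read, cond_4, cond_5, device_trusted, elevated, export_allowed, ip_allowlisted, member_of_group, mfa_enrolled, owner, quota_ok, role_admin, role_editor, role_viewer, session_fresh, sso_linked, token_valid} — 21 facts.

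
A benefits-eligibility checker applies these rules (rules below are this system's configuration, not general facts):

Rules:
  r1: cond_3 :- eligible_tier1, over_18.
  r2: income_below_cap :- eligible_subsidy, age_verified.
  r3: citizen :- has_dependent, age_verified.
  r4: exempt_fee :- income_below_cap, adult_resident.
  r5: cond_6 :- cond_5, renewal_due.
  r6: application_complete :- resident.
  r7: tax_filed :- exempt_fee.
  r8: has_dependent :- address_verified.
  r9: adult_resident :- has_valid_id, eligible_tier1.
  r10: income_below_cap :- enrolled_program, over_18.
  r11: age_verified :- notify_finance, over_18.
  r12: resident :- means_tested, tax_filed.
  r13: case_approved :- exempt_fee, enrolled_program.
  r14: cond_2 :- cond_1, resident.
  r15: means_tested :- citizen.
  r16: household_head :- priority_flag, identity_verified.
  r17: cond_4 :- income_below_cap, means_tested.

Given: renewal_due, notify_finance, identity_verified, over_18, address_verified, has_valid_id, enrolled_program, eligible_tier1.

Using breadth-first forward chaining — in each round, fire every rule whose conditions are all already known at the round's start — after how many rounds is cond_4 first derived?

Round 1: r1 [cond_3 :- eligible_tier1, over_18.]; r8 [has_dependent :- address_verified.]; r9 [adult_resident :- has_valid_id, eligible_tier1.]; r10 [income_below_cap :- enrolled_program, over_18.]; r11 [age_verified :- notify_finance, over_18.]. New: cond_3, has_dependent, adult_resident, income_below_cap, age_verified.
Round 2: r3 [citizen :- has_dependent, age_verified.]; r4 [exempt_fee :- income_below_cap, adult_resident.]. New: citizen, exempt_fee.
Round 3: r7 [tax_filed :- exempt_fee.]; r13 [case_approved :- exempt_fee, enrolled_program.]; r15 [means_tested :- citizen.]. New: tax_filed, case_approved, means_tested.
Round 4: r12 [resident :- means_tested, tax_filed.]; r17 [cond_4 :- income_below_cap, means_tested.]. New: resident, cond_4.
cond_4 first appears in round 4.

4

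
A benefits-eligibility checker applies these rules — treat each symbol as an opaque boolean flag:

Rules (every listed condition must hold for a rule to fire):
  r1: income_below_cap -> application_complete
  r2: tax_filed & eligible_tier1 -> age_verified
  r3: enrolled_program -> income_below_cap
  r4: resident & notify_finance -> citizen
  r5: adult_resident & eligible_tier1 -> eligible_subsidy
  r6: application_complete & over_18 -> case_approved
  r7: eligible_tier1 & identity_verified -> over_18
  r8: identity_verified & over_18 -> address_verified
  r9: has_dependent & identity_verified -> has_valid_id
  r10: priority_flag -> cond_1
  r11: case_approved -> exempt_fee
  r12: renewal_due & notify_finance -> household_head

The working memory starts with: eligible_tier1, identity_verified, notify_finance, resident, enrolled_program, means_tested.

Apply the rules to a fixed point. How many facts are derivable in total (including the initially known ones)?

Round 1: r3 [enrolled_program -> income_below_cap]; r4 [resident & notify_finance -> citizen]; r7 [eligible_tier1 & identity_verified -> over_18]. New: income_below_cap, citizen, over_18.
Round 2: r1 [income_below_cap -> application_complete]; r8 [identity_verified & over_18 -> address_verified]. New: application_complete, address_verified.
Round 3: r6 [application_complete & over_18 -> case_approved]. New: case_approved.
Round 4: r11 [case_approved -> exempt_fee]. New: exempt_fee.
Closure: {address_verified, application_complete, case_approved, citizen, eligible_tier1, enrolled_program, exempt_fee, identity_verified, income_below_cap, means_tested, notify_finance, over_18, resident} — 13 facts.

13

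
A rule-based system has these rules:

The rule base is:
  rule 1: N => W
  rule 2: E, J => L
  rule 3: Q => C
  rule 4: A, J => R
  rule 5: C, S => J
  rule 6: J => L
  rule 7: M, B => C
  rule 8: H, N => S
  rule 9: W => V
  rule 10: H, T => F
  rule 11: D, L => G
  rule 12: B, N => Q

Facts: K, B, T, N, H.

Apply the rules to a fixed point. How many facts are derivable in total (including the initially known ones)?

Round 1 fires rule 1, rule 8, rule 10, rule 12, giving W, S, F, Q.
Round 2 fires rule 3, rule 9, giving C, V.
Round 3 fires rule 5, giving J.
Round 4 fires rule 6, giving L.
Closure: {B, C, F, H, J, K, L, N, Q, S, T, V, W} — 13 facts.

13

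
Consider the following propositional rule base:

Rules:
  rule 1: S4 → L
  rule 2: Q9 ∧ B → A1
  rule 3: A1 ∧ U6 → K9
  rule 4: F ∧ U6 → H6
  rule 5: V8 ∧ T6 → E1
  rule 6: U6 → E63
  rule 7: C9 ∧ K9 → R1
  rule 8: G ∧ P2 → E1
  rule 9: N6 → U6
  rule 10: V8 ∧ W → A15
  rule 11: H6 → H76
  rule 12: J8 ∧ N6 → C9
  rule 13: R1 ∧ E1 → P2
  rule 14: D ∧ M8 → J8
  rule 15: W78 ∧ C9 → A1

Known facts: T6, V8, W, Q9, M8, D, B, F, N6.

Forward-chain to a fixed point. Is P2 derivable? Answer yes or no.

yes

Round 1: rule 2 [Q9 ∧ B → A1]; rule 5 [V8 ∧ T6 → E1]; rule 9 [N6 → U6]; rule 10 [V8 ∧ W → A15]; rule 14 [D ∧ M8 → J8]. New: A1, E1, U6, A15, J8.
Round 2: rule 3 [A1 ∧ U6 → K9]; rule 4 [F ∧ U6 → H6]; rule 6 [U6 → E63]; rule 12 [J8 ∧ N6 → C9]. New: K9, H6, E63, C9.
Round 3: rule 7 [C9 ∧ K9 → R1]; rule 11 [H6 → H76]. New: R1, H76.
Round 4: rule 13 [R1 ∧ E1 → P2]. New: P2.
P2 appears in round 4, so it is derivable.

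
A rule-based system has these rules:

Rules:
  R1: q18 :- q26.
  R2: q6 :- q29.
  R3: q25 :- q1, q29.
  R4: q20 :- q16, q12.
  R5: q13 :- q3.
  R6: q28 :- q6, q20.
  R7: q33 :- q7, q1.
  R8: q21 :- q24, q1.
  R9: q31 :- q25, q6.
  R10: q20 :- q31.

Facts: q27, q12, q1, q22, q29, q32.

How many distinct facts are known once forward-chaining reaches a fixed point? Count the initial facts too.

Round 1 — R2, R3, derive q6, q25.
Round 2 — R9, derive q31.
Round 3 — R10, derive q20.
Round 4 — R6, derive q28.
Closure: {q1, q12, q20, q22, q25, q27, q28, q29, q31, q32, q6} — 11 facts.

11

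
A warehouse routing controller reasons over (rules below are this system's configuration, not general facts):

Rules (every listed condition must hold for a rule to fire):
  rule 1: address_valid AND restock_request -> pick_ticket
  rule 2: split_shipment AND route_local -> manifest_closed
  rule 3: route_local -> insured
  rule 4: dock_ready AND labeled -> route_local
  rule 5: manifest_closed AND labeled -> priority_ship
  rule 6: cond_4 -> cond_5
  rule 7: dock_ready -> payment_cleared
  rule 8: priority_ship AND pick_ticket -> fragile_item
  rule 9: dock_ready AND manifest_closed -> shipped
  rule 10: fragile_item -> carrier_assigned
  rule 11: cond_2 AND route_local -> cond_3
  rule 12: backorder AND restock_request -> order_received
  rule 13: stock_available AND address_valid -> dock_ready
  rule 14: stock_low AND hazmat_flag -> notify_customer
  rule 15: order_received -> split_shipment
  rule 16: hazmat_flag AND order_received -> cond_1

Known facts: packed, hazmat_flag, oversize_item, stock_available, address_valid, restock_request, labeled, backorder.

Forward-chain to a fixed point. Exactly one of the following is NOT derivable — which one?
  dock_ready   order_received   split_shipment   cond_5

cond_5

[1] rule 1 [address_valid AND restock_request -> pick_ticket]; rule 12 [backorder AND restock_request -> order_received]; rule 13 [stock_available AND address_valid -> dock_ready]. ⇒ new: pick_ticket, order_received, dock_ready.
[2] rule 4 [dock_ready AND labeled -> route_local]; rule 7 [dock_ready -> payment_cleared]; rule 15 [order_received -> split_shipment]; rule 16 [hazmat_flag AND order_received -> cond_1]. ⇒ new: route_local, payment_cleared, split_shipment, cond_1.
[3] rule 2 [split_shipment AND route_local -> manifest_closed]; rule 3 [route_local -> insured]. ⇒ new: manifest_closed, insured.
[4] rule 5 [manifest_closed AND labeled -> priority_ship]; rule 9 [dock_ready AND manifest_closed -> shipped]. ⇒ new: priority_ship, shipped.
[5] rule 8 [priority_ship AND pick_ticket -> fragile_item]. ⇒ new: fragile_item.
[6] rule 10 [fragile_item -> carrier_assigned]. ⇒ new: carrier_assigned.
Derived: split_shipment (round 2), dock_ready (round 1), order_received (round 1). cond_5 never appears in any round.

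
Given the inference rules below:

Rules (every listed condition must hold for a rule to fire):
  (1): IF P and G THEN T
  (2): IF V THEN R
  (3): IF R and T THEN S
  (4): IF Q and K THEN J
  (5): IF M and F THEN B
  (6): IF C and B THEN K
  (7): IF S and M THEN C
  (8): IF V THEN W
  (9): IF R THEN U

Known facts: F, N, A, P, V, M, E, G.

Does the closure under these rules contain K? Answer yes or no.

[1] (1) [IF P and G THEN T]; (2) [IF V THEN R]; (5) [IF M and F THEN B]; (8) [IF V THEN W]. ⇒ new: T, R, B, W.
[2] (3) [IF R and T THEN S]; (9) [IF R THEN U]. ⇒ new: S, U.
[3] (7) [IF S and M THEN C]. ⇒ new: C.
[4] (6) [IF C and B THEN K]. ⇒ new: K.
K appears in round 4, so it is derivable.

yes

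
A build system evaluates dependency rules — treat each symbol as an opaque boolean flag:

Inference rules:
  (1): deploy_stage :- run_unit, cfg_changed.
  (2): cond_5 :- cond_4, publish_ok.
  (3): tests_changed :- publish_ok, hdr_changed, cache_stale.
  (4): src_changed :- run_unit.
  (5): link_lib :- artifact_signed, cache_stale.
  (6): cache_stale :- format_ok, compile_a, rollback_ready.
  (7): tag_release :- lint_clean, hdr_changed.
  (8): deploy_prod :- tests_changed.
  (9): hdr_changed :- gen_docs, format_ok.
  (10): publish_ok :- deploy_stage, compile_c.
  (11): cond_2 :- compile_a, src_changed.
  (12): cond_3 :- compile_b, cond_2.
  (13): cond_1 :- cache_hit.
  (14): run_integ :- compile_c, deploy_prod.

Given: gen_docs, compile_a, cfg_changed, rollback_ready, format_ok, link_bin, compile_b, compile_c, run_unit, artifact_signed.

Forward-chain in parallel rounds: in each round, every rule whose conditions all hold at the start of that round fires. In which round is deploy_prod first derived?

4

[1] (1) [deploy_stage :- run_unit, cfg_changed.]; (4) [src_changed :- run_unit.]; (6) [cache_stale :- format_ok, compile_a, rollback_ready.]; (9) [hdr_changed :- gen_docs, format_ok.]. ⇒ new: deploy_stage, src_changed, cache_stale, hdr_changed.
[2] (5) [link_lib :- artifact_signed, cache_stale.]; (10) [publish_ok :- deploy_stage, compile_c.]; (11) [cond_2 :- compile_a, src_changed.]. ⇒ new: link_lib, publish_ok, cond_2.
[3] (3) [tests_changed :- publish_ok, hdr_changed, cache_stale.]; (12) [cond_3 :- compile_b, cond_2.]. ⇒ new: tests_changed, cond_3.
[4] (8) [deploy_prod :- tests_changed.]. ⇒ new: deploy_prod.
deploy_prod first appears in round 4.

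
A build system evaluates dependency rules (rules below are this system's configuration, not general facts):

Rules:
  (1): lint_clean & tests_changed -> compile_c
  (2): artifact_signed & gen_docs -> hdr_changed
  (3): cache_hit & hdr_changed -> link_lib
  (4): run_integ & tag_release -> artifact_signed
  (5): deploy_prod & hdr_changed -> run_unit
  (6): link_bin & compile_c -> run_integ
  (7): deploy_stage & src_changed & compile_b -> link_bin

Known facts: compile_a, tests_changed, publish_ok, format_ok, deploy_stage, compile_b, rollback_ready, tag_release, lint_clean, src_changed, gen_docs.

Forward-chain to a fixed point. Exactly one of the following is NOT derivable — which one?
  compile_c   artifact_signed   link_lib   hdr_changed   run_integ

Round 1 fires (1), (7), giving compile_c, link_bin.
Round 2 fires (6), giving run_integ.
Round 3 fires (4), giving artifact_signed.
Round 4 fires (2), giving hdr_changed.
Derived: run_integ (round 2), hdr_changed (round 4), artifact_signed (round 3), compile_c (round 1). link_lib never appears in any round.

link_lib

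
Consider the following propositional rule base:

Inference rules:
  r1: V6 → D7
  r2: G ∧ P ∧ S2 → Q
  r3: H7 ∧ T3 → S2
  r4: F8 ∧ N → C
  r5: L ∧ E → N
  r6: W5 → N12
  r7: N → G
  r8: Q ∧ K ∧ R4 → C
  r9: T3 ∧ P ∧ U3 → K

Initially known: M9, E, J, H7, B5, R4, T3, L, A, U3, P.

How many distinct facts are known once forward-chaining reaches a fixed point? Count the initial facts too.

17

Round 1: r3 [H7 ∧ T3 → S2]; r5 [L ∧ E → N]; r9 [T3 ∧ P ∧ U3 → K]. Adds S2, N, K.
Round 2: r7 [N → G]. Adds G.
Round 3: r2 [G ∧ P ∧ S2 → Q]. Adds Q.
Round 4: r8 [Q ∧ K ∧ R4 → C]. Adds C.
Closure: {A, B5, C, E, G, H7, J, K, L, M9, N, P, Q, R4, S2, T3, U3} — 17 facts.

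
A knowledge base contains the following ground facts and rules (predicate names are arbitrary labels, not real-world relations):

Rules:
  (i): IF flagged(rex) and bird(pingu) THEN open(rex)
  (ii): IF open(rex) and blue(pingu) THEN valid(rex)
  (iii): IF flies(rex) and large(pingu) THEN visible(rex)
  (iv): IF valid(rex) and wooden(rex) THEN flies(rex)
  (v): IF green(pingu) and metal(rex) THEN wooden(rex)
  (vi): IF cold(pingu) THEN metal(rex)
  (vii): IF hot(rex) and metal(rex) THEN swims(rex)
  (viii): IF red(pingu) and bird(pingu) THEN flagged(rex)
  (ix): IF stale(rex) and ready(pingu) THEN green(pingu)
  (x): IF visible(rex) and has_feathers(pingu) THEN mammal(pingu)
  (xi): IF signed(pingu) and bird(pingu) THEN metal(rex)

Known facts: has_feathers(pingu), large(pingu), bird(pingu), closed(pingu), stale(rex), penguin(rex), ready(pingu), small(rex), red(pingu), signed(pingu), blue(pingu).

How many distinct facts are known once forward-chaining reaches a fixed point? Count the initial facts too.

20

Round 1 — (viii), (ix), (xi), derive flagged(rex), green(pingu), metal(rex).
Round 2 — (i), (v), derive open(rex), wooden(rex).
Round 3 — (ii), derive valid(rex).
Round 4 — (iv), derive flies(rex).
Round 5 — (iii), derive visible(rex).
Round 6 — (x), derive mammal(pingu).
Closure: {bird(pingu), blue(pingu), closed(pingu), flagged(rex), flies(rex), green(pingu), has_feathers(pingu), large(pingu), mammal(pingu), metal(rex), open(rex), penguin(rex), ready(pingu), red(pingu), signed(pingu), small(rex), stale(rex), valid(rex), visible(rex), wooden(rex)} — 20 facts.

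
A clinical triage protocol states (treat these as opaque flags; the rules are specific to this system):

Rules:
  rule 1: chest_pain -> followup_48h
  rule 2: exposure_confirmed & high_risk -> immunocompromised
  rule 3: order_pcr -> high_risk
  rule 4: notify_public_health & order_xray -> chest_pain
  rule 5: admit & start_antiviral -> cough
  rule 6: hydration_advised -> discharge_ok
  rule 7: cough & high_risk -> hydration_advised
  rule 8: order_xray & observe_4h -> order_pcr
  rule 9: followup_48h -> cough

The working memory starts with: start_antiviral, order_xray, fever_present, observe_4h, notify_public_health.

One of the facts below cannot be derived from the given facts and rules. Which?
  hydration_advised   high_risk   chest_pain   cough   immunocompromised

immunocompromised

[1] rule 4 [notify_public_health & order_xray -> chest_pain]; rule 8 [order_xray & observe_4h -> order_pcr]. ⇒ new: chest_pain, order_pcr.
[2] rule 1 [chest_pain -> followup_48h]; rule 3 [order_pcr -> high_risk]. ⇒ new: followup_48h, high_risk.
[3] rule 9 [followup_48h -> cough]. ⇒ new: cough.
[4] rule 7 [cough & high_risk -> hydration_advised]. ⇒ new: hydration_advised.
[5] rule 6 [hydration_advised -> discharge_ok]. ⇒ new: discharge_ok.
Derived: hydration_advised (round 4), chest_pain (round 1), cough (round 3), high_risk (round 2). immunocompromised never appears in any round.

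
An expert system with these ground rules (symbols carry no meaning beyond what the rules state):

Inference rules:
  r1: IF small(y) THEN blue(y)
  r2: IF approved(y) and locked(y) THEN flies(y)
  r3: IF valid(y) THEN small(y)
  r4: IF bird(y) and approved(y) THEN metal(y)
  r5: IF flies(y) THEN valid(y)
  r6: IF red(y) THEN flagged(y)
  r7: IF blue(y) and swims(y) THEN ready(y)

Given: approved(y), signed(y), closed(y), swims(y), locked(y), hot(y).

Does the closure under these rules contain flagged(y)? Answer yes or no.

Round 1: r2 [IF approved(y) and locked(y) THEN flies(y)]. Adds flies(y).
Round 2: r5 [IF flies(y) THEN valid(y)]. Adds valid(y).
Round 3: r3 [IF valid(y) THEN small(y)]. Adds small(y).
Round 4: r1 [IF small(y) THEN blue(y)]. Adds blue(y).
Round 5: r7 [IF blue(y) and swims(y) THEN ready(y)]. Adds ready(y).
Fixed point reached. flagged(y) is concluded only by r6; r6 needs red(y) (never derived).

no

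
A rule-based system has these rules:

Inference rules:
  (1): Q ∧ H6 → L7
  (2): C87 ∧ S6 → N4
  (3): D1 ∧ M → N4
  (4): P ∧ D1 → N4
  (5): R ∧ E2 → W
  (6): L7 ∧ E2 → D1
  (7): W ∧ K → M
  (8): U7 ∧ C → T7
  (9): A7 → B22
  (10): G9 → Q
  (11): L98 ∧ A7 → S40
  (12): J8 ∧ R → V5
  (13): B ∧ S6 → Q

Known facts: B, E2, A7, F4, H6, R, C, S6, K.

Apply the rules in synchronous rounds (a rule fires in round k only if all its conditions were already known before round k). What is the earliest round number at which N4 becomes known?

4

[1] (5) [R ∧ E2 → W]; (9) [A7 → B22]; (13) [B ∧ S6 → Q]. ⇒ new: W, B22, Q.
[2] (1) [Q ∧ H6 → L7]; (7) [W ∧ K → M]. ⇒ new: L7, M.
[3] (6) [L7 ∧ E2 → D1]. ⇒ new: D1.
[4] (3) [D1 ∧ M → N4]. ⇒ new: N4.
N4 first appears in round 4.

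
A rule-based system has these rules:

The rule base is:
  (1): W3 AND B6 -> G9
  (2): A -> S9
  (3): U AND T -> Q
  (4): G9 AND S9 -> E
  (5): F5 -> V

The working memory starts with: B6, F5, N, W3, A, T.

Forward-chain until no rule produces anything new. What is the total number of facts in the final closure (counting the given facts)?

10

Round 1 — (1), (2), (5), derive G9, S9, V.
Round 2 — (4), derive E.
Closure: {A, B6, E, F5, G9, N, S9, T, V, W3} — 10 facts.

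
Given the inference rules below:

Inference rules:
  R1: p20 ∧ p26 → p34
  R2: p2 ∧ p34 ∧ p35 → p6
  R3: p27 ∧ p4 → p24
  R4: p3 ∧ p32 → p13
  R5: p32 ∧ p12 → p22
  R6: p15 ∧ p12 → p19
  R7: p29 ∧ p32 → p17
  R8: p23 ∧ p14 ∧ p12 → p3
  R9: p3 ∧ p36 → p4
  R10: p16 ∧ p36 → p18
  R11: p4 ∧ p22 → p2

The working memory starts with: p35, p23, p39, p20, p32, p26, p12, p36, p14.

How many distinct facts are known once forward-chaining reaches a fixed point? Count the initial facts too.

[1] R1 [p20 ∧ p26 → p34]; R5 [p32 ∧ p12 → p22]; R8 [p23 ∧ p14 ∧ p12 → p3]. ⇒ new: p34, p22, p3.
[2] R4 [p3 ∧ p32 → p13]; R9 [p3 ∧ p36 → p4]. ⇒ new: p13, p4.
[3] R11 [p4 ∧ p22 → p2]. ⇒ new: p2.
[4] R2 [p2 ∧ p34 ∧ p35 → p6]. ⇒ new: p6.
Closure: {p12, p13, p14, p2, p20, p22, p23, p26, p3, p32, p34, p35, p36, p39, p4, p6} — 16 facts.

16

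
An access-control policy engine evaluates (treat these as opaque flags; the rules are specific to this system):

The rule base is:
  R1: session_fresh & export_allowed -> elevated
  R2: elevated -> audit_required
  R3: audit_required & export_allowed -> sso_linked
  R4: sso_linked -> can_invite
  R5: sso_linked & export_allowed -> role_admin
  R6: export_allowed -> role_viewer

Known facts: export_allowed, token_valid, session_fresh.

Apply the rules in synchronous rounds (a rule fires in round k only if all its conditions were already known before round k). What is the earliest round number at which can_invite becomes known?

Round 1: R1 [session_fresh & export_allowed -> elevated]; R6 [export_allowed -> role_viewer]. New: elevated, role_viewer.
Round 2: R2 [elevated -> audit_required]. New: audit_required.
Round 3: R3 [audit_required & export_allowed -> sso_linked]. New: sso_linked.
Round 4: R4 [sso_linked -> can_invite]; R5 [sso_linked & export_allowed -> role_admin]. New: can_invite, role_admin.
can_invite first appears in round 4.

4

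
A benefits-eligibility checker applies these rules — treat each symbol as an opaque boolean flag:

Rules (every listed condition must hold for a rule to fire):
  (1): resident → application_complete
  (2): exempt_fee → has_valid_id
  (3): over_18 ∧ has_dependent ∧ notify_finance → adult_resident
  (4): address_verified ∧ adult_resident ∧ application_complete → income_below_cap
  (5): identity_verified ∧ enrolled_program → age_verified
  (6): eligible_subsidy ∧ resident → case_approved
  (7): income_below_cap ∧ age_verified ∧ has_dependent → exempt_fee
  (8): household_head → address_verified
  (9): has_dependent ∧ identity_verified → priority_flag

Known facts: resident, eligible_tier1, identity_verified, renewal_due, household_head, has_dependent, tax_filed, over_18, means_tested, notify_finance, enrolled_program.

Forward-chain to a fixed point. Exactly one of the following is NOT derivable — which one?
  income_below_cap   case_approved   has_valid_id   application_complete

case_approved

Round 1 — (1), (3), (5), (8), (9), derive application_complete, adult_resident, age_verified, address_verified, priority_flag.
Round 2 — (4), derive income_below_cap.
Round 3 — (7), derive exempt_fee.
Round 4 — (2), derive has_valid_id.
Derived: income_below_cap (round 2), has_valid_id (round 4), application_complete (round 1). case_approved never appears in any round.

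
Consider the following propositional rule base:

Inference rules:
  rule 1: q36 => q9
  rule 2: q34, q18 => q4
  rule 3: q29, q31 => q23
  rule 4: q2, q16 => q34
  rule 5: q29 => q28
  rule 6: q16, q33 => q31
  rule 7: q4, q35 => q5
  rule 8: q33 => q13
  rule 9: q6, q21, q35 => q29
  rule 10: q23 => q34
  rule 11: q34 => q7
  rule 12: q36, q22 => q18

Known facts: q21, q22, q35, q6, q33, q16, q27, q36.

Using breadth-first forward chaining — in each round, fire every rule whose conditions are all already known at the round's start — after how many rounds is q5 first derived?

Round 1: rule 1 [q36 => q9]; rule 6 [q16, q33 => q31]; rule 8 [q33 => q13]; rule 9 [q6, q21, q35 => q29]; rule 12 [q36, q22 => q18]. Adds q9, q31, q13, q29, q18.
Round 2: rule 3 [q29, q31 => q23]; rule 5 [q29 => q28]. Adds q23, q28.
Round 3: rule 10 [q23 => q34]. Adds q34.
Round 4: rule 2 [q34, q18 => q4]; rule 11 [q34 => q7]. Adds q4, q7.
Round 5: rule 7 [q4, q35 => q5]. Adds q5.
q5 first appears in round 5.

5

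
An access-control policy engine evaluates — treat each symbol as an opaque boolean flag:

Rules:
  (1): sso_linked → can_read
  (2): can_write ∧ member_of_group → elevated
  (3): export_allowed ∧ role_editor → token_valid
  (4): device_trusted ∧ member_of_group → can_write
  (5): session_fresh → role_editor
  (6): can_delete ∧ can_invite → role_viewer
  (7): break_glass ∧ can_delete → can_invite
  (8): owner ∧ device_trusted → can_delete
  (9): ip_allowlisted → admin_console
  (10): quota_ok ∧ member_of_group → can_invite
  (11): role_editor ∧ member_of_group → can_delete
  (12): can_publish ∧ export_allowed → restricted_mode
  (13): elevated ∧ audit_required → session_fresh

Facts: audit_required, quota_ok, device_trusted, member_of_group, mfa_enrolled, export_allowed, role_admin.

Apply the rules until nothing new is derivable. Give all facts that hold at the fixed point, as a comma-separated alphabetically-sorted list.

Round 1: (4) [device_trusted ∧ member_of_group → can_write]; (10) [quota_ok ∧ member_of_group → can_invite]. Adds can_write, can_invite.
Round 2: (2) [can_write ∧ member_of_group → elevated]. Adds elevated.
Round 3: (13) [elevated ∧ audit_required → session_fresh]. Adds session_fresh.
Round 4: (5) [session_fresh → role_editor]. Adds role_editor.
Round 5: (3) [export_allowed ∧ role_editor → token_valid]; (11) [role_editor ∧ member_of_group → can_delete]. Adds token_valid, can_delete.
Round 6: (6) [can_delete ∧ can_invite → role_viewer]. Adds role_viewer.

audit_required, can_delete, can_invite, can_write, device_trusted, elevated, export_allowed, member_of_group, mfa_enrolled, quota_ok, role_admin, role_editor, role_viewer, session_fresh, token_valid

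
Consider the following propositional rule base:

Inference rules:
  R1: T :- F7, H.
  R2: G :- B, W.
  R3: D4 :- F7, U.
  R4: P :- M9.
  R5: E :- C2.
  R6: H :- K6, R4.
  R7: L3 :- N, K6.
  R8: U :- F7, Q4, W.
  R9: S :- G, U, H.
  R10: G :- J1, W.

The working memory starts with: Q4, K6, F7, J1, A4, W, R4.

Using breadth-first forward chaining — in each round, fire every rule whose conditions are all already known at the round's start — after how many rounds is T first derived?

Round 1 — R6, R8, R10, derive H, U, G.
Round 2 — R1, R3, R9, derive T, D4, S.
T first appears in round 2.

2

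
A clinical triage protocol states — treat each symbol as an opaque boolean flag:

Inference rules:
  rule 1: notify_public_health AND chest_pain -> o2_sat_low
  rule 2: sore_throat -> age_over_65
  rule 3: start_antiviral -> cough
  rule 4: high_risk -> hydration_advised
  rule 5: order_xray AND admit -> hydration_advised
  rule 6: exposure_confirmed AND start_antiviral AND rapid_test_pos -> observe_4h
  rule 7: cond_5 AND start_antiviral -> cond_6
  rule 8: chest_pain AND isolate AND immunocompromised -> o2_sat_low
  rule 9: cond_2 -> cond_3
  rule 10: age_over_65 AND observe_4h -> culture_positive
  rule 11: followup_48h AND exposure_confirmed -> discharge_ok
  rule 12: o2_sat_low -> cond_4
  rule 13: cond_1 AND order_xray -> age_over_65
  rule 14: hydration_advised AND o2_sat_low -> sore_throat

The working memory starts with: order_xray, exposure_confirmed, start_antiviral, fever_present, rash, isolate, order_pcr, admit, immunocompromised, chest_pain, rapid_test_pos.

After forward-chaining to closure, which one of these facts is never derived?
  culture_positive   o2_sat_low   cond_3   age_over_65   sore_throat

Round 1: rule 3 [start_antiviral -> cough]; rule 5 [order_xray AND admit -> hydration_advised]; rule 6 [exposure_confirmed AND start_antiviral AND rapid_test_pos -> observe_4h]; rule 8 [chest_pain AND isolate AND immunocompromised -> o2_sat_low]. New: cough, hydration_advised, observe_4h, o2_sat_low.
Round 2: rule 12 [o2_sat_low -> cond_4]; rule 14 [hydration_advised AND o2_sat_low -> sore_throat]. New: cond_4, sore_throat.
Round 3: rule 2 [sore_throat -> age_over_65]. New: age_over_65.
Round 4: rule 10 [age_over_65 AND observe_4h -> culture_positive]. New: culture_positive.
Derived: o2_sat_low (round 1), age_over_65 (round 3), sore_throat (round 2), culture_positive (round 4). cond_3 never appears in any round.

cond_3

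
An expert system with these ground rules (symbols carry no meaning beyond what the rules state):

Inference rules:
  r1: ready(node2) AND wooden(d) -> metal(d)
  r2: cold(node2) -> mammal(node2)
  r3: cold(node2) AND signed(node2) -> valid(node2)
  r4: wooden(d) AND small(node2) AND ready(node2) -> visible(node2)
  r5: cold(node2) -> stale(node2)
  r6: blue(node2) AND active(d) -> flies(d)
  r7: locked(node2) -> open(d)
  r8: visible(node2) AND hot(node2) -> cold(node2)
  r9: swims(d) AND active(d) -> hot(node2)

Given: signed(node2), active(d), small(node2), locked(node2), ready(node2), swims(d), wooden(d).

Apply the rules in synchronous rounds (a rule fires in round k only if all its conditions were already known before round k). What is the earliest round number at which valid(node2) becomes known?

3

Round 1: r1 [ready(node2) AND wooden(d) -> metal(d)]; r4 [wooden(d) AND small(node2) AND ready(node2) -> visible(node2)]; r7 [locked(node2) -> open(d)]; r9 [swims(d) AND active(d) -> hot(node2)]. New: metal(d), visible(node2), open(d), hot(node2).
Round 2: r8 [visible(node2) AND hot(node2) -> cold(node2)]. New: cold(node2).
Round 3: r2 [cold(node2) -> mammal(node2)]; r3 [cold(node2) AND signed(node2) -> valid(node2)]; r5 [cold(node2) -> stale(node2)]. New: mammal(node2), valid(node2), stale(node2).
valid(node2) first appears in round 3.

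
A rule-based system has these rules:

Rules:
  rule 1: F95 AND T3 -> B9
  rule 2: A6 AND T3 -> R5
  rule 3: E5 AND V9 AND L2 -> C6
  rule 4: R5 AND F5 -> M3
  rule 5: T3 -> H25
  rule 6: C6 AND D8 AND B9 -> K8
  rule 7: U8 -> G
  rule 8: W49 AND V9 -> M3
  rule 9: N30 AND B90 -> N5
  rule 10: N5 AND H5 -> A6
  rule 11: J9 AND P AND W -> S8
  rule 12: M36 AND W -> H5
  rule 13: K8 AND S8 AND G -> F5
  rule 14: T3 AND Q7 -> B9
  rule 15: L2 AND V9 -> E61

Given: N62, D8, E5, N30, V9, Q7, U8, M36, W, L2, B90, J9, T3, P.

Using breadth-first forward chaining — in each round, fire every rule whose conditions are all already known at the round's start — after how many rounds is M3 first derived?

4

Round 1 fires rule 3, rule 5, rule 7, rule 9, rule 11, rule 12, rule 14, rule 15, giving C6, H25, G, N5, S8, H5, B9, E61.
Round 2 fires rule 6, rule 10, giving K8, A6.
Round 3 fires rule 2, rule 13, giving R5, F5.
Round 4 fires rule 4, giving M3.
M3 first appears in round 4.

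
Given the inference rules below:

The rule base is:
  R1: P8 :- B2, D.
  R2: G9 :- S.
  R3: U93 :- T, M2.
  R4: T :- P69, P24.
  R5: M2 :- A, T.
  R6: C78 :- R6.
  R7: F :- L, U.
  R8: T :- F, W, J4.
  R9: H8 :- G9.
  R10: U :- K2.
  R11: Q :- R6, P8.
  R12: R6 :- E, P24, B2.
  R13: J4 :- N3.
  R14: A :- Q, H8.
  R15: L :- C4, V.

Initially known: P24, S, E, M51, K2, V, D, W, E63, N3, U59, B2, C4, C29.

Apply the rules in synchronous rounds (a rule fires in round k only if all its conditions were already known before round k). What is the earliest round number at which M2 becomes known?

Round 1: R1 [P8 :- B2, D.]; R2 [G9 :- S.]; R10 [U :- K2.]; R12 [R6 :- E, P24, B2.]; R13 [J4 :- N3.]; R15 [L :- C4, V.]. Adds P8, G9, U, R6, J4, L.
Round 2: R6 [C78 :- R6.]; R7 [F :- L, U.]; R9 [H8 :- G9.]; R11 [Q :- R6, P8.]. Adds C78, F, H8, Q.
Round 3: R8 [T :- F, W, J4.]; R14 [A :- Q, H8.]. Adds T, A.
Round 4: R5 [M2 :- A, T.]. Adds M2.
M2 first appears in round 4.

4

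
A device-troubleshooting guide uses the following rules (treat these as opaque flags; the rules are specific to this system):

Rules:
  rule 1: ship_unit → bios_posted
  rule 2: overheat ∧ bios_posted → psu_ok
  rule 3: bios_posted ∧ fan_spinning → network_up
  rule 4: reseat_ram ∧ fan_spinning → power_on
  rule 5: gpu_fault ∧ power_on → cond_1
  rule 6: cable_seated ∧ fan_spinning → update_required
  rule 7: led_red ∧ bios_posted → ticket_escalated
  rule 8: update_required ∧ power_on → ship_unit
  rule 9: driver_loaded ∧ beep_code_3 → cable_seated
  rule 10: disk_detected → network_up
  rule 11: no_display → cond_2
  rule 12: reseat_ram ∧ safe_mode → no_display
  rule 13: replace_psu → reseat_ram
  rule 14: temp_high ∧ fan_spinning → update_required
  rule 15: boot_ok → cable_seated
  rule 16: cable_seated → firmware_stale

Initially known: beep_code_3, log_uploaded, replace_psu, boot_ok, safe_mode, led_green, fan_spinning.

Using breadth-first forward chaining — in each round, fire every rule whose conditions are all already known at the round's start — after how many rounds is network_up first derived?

5

Round 1: rule 13 [replace_psu → reseat_ram]; rule 15 [boot_ok → cable_seated]. Adds reseat_ram, cable_seated.
Round 2: rule 4 [reseat_ram ∧ fan_spinning → power_on]; rule 6 [cable_seated ∧ fan_spinning → update_required]; rule 12 [reseat_ram ∧ safe_mode → no_display]; rule 16 [cable_seated → firmware_stale]. Adds power_on, update_required, no_display, firmware_stale.
Round 3: rule 8 [update_required ∧ power_on → ship_unit]; rule 11 [no_display → cond_2]. Adds ship_unit, cond_2.
Round 4: rule 1 [ship_unit → bios_posted]. Adds bios_posted.
Round 5: rule 3 [bios_posted ∧ fan_spinning → network_up]. Adds network_up.
network_up first appears in round 5.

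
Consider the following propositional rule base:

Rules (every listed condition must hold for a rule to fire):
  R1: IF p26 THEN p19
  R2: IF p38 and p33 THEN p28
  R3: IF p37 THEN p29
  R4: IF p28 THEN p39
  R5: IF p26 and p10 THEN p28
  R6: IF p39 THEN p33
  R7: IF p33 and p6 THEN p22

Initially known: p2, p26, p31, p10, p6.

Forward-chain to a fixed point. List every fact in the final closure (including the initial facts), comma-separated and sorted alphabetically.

Round 1: R1 [IF p26 THEN p19]; R5 [IF p26 and p10 THEN p28]. Adds p19, p28.
Round 2: R4 [IF p28 THEN p39]. Adds p39.
Round 3: R6 [IF p39 THEN p33]. Adds p33.
Round 4: R7 [IF p33 and p6 THEN p22]. Adds p22.

p10, p19, p2, p22, p26, p28, p31, p33, p39, p6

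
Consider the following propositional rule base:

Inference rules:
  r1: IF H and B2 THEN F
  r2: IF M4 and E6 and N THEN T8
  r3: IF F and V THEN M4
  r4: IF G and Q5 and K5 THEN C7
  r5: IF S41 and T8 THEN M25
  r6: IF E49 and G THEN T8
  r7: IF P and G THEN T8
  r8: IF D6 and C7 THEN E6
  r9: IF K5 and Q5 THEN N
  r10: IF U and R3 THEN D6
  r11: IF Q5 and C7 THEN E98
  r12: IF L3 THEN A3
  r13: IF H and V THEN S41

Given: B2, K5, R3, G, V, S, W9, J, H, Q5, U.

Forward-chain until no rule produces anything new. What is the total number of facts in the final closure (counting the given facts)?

Round 1: r1 [IF H and B2 THEN F]; r4 [IF G and Q5 and K5 THEN C7]; r9 [IF K5 and Q5 THEN N]; r10 [IF U and R3 THEN D6]; r13 [IF H and V THEN S41]. Adds F, C7, N, D6, S41.
Round 2: r3 [IF F and V THEN M4]; r8 [IF D6 and C7 THEN E6]; r11 [IF Q5 and C7 THEN E98]. Adds M4, E6, E98.
Round 3: r2 [IF M4 and E6 and N THEN T8]. Adds T8.
Round 4: r5 [IF S41 and T8 THEN M25]. Adds M25.
Closure: {B2, C7, D6, E6, E98, F, G, H, J, K5, M25, M4, N, Q5, R3, S, S41, T8, U, V, W9} — 21 facts.

21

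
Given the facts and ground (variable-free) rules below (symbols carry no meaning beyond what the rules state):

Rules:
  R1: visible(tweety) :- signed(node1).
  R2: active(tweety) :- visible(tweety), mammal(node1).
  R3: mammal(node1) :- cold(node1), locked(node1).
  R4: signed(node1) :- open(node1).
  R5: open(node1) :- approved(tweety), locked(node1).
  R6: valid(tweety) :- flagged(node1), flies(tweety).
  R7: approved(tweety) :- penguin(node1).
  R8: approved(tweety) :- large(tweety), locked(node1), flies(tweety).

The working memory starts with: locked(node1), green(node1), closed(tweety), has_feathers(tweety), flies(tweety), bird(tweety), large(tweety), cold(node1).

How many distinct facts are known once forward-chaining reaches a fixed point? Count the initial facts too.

14

[1] R3 [mammal(node1) :- cold(node1), locked(node1).]; R8 [approved(tweety) :- large(tweety), locked(node1), flies(tweety).]. ⇒ new: mammal(node1), approved(tweety).
[2] R5 [open(node1) :- approved(tweety), locked(node1).]. ⇒ new: open(node1).
[3] R4 [signed(node1) :- open(node1).]. ⇒ new: signed(node1).
[4] R1 [visible(tweety) :- signed(node1).]. ⇒ new: visible(tweety).
[5] R2 [active(tweety) :- visible(tweety), mammal(node1).]. ⇒ new: active(tweety).
Closure: {active(tweety), approved(tweety), bird(tweety), closed(tweety), cold(node1), flies(tweety), green(node1), has_feathers(tweety), large(tweety), locked(node1), mammal(node1), open(node1), signed(node1), visible(tweety)} — 14 facts.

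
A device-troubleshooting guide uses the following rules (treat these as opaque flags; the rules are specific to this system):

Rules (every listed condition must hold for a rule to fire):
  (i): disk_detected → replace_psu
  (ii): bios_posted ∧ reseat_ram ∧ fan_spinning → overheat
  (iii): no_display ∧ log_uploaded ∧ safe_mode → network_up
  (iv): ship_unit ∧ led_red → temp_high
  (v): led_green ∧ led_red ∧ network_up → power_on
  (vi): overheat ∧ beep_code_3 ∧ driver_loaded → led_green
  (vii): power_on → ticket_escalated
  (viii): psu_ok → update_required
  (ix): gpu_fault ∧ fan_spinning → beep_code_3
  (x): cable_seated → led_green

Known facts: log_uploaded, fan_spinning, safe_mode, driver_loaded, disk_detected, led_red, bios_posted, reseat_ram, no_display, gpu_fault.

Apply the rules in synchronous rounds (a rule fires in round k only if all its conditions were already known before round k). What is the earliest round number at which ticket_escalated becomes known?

4

Round 1 — (i), (ii), (iii), (ix), derive replace_psu, overheat, network_up, beep_code_3.
Round 2 — (vi), derive led_green.
Round 3 — (v), derive power_on.
Round 4 — (vii), derive ticket_escalated.
ticket_escalated first appears in round 4.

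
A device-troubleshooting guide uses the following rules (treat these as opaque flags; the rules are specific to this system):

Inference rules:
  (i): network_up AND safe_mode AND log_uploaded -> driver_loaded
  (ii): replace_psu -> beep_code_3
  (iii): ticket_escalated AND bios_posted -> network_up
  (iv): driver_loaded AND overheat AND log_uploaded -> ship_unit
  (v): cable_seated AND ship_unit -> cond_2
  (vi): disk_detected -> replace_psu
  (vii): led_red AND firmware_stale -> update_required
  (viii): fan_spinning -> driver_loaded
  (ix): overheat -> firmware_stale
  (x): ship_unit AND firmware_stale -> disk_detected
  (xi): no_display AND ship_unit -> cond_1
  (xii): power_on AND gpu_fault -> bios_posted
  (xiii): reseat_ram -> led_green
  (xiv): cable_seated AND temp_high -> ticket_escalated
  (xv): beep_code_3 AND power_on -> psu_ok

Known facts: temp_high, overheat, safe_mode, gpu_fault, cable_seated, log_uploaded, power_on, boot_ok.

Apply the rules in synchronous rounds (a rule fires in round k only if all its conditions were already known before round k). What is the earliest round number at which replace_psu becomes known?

Round 1 — (ix), (xii), (xiv), derive firmware_stale, bios_posted, ticket_escalated.
Round 2 — (iii), derive network_up.
Round 3 — (i), derive driver_loaded.
Round 4 — (iv), derive ship_unit.
Round 5 — (v), (x), derive cond_2, disk_detected.
Round 6 — (vi), derive replace_psu.
replace_psu first appears in round 6.

6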